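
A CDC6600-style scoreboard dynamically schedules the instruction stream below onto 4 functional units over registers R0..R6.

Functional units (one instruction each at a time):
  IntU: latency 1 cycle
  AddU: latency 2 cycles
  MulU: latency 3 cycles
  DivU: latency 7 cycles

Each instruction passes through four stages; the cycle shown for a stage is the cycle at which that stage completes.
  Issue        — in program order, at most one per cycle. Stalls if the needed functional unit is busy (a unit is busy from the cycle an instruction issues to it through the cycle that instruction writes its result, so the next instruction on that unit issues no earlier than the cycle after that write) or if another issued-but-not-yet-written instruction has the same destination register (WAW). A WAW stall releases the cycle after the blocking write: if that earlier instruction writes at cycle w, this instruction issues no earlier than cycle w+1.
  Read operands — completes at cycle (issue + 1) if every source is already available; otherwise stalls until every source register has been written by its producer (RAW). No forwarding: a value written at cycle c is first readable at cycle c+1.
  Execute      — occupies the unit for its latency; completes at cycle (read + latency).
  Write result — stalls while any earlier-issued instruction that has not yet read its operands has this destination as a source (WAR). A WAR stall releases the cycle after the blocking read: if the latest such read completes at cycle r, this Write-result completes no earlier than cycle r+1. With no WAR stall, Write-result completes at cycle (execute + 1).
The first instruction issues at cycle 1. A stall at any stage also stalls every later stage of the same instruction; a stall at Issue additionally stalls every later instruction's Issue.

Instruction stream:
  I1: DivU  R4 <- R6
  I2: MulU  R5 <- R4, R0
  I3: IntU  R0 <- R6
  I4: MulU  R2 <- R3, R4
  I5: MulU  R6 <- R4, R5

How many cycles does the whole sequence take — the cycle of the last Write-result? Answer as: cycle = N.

cycle 1: I1 issues→DivU
cycle 2: I1 reads, I2 issues→MulU
cycle 3: I3 issues→IntU
cycle 4: I3 reads
cycle 5: I3 exec-done
cycle 9: I1 exec-done
cycle 10: I1 writes R4
cycle 11: I2 reads
cycle 12: I3 writes R0
cycle 14: I2 exec-done
cycle 15: I2 writes R5
cycle 16: I4 issues→MulU
cycle 17: I4 reads
cycle 20: I4 exec-done
cycle 21: I4 writes R2
cycle 22: I5 issues→MulU
cycle 23: I5 reads
cycle 26: I5 exec-done
cycle 27: I5 writes R6

cycle = 27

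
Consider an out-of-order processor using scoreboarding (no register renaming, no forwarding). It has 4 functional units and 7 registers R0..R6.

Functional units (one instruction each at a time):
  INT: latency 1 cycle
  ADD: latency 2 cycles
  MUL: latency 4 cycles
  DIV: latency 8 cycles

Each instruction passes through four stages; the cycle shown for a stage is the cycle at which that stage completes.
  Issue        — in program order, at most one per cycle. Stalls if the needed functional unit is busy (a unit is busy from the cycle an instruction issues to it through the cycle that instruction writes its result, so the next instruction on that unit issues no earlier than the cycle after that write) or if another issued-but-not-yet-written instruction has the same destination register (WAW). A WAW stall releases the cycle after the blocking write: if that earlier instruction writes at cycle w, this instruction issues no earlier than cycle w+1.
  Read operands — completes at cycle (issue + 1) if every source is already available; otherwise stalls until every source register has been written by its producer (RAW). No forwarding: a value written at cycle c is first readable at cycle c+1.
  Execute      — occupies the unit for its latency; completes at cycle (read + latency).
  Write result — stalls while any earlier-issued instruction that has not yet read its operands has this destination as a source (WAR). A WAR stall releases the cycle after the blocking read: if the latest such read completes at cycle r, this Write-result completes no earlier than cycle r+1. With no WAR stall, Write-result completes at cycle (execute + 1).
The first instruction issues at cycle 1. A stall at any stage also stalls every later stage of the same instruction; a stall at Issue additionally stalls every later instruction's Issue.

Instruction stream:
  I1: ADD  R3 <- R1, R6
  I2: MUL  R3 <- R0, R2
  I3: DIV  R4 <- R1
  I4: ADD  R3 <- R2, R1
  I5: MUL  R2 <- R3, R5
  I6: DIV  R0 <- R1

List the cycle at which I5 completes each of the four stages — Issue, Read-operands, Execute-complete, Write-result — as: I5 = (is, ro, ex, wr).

I5 = (14, 18, 22, 23)

t=1  I1 dispatched to ADD
t=2  I1 operands ready
t=4  I1 complete
t=5  R3←I1
t=6  I2 dispatched to MUL
t=7  I2 operands ready, I3 dispatched to DIV
t=8  I3 operands ready
t=11  I2 complete
t=12  R3←I2
t=13  I4 dispatched to ADD
t=14  I4 operands ready, I5 dispatched to MUL
t=16  I3 complete, I4 complete
t=17  R4←I3, R3←I4
t=18  I5 operands ready, I6 dispatched to DIV
t=19  I6 operands ready
t=22  I5 complete
t=23  R2←I5
t=27  I6 complete
t=28  R0←I6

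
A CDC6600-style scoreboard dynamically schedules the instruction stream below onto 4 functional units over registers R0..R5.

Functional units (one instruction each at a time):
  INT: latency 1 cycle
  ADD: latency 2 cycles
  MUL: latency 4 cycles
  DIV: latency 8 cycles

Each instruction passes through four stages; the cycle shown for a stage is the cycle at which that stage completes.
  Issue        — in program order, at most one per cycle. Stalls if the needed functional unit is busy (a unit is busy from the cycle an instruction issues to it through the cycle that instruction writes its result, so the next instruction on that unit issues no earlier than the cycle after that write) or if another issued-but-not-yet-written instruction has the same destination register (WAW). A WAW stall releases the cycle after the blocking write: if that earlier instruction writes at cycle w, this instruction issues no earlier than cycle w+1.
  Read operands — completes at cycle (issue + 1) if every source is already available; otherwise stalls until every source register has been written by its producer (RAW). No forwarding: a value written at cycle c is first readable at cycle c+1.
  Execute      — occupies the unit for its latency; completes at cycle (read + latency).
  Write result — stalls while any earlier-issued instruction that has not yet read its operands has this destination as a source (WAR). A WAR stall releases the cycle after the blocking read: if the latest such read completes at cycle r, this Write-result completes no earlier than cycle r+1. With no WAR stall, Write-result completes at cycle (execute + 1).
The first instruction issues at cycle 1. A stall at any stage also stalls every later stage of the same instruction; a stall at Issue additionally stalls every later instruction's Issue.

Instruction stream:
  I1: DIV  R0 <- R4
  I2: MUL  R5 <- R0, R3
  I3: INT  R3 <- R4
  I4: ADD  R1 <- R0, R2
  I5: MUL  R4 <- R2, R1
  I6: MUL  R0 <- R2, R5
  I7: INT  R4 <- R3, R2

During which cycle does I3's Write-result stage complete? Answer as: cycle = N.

cycle = 13

[1] I1 dispatched to DIV
[2] I1 operands ready; I2 dispatched to MUL
[3] I3 dispatched to INT
[4] I3 operands ready; I4 dispatched to ADD
[5] I3 complete
[10] I1 complete
[11] R0←I1
[12] I2 operands ready; I4 operands ready
[13] R3←I3
[14] I4 complete
[15] R1←I4
[16] I2 complete
[17] R5←I2
[18] I5 dispatched to MUL
[19] I5 operands ready
[23] I5 complete
[24] R4←I5
[25] I6 dispatched to MUL
[26] I6 operands ready; I7 dispatched to INT
[27] I7 operands ready
[28] I7 complete
[29] R4←I7
[30] I6 complete
[31] R0←I6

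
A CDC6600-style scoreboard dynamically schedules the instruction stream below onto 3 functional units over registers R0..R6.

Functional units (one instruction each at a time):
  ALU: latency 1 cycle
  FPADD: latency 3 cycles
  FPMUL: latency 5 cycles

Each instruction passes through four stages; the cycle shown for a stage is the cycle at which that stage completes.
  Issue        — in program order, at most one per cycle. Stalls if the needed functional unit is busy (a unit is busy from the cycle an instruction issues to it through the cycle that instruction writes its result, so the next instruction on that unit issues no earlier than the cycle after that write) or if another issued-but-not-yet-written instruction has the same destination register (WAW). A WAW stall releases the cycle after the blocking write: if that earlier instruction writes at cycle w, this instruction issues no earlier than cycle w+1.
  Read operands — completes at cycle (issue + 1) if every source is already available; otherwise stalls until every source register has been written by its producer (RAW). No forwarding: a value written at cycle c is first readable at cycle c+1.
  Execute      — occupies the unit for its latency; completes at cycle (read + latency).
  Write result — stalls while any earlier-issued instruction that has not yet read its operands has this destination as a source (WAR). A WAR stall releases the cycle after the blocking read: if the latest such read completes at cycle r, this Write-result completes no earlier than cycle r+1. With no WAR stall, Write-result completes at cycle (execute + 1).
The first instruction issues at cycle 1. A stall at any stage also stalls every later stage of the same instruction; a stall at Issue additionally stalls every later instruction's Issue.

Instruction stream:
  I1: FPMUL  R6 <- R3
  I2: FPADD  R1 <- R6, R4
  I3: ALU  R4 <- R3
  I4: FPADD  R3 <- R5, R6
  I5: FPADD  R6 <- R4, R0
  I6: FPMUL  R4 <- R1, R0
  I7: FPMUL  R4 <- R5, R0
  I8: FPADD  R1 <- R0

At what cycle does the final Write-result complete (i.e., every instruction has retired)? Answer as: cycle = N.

cycle 1: I1 dispatched to FPMUL
cycle 2: I1 operands ready | I2 dispatched to FPADD
cycle 3: I3 dispatched to ALU
cycle 4: I3 operands ready
cycle 5: I3 complete
cycle 7: I1 complete
cycle 8: R6←I1
cycle 9: I2 operands ready
cycle 10: R4←I3
cycle 12: I2 complete
cycle 13: R1←I2
cycle 14: I4 dispatched to FPADD
cycle 15: I4 operands ready
cycle 18: I4 complete
cycle 19: R3←I4
cycle 20: I5 dispatched to FPADD
cycle 21: I5 operands ready | I6 dispatched to FPMUL
cycle 22: I6 operands ready
cycle 24: I5 complete
cycle 25: R6←I5
cycle 27: I6 complete
cycle 28: R4←I6
cycle 29: I7 dispatched to FPMUL
cycle 30: I7 operands ready | I8 dispatched to FPADD
cycle 31: I8 operands ready
cycle 34: I8 complete
cycle 35: I7 complete | R1←I8
cycle 36: R4←I7

cycle = 36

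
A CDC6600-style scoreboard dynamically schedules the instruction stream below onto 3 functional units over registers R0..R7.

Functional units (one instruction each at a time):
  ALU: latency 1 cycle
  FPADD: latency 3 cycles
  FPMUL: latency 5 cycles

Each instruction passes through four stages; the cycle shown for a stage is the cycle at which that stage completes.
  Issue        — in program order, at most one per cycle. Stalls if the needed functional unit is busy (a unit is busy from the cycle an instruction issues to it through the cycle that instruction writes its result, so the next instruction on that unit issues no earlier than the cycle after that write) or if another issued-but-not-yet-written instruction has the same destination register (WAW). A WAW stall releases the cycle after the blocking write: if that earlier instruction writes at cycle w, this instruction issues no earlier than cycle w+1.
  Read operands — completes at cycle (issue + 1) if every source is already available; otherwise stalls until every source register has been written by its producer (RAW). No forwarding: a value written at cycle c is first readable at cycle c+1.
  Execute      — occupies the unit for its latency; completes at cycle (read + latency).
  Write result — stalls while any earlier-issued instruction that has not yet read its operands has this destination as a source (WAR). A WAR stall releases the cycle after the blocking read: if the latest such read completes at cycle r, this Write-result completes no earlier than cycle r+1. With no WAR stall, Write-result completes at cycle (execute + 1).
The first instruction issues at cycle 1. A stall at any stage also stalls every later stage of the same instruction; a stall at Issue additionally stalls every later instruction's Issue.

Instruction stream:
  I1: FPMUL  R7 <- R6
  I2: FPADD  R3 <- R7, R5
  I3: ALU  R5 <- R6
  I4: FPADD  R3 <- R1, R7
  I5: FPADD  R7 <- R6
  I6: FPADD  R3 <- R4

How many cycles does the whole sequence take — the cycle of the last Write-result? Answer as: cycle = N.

cycle = 31

cycle 1: I1→FPMUL
cycle 2: I1 RO | I2→FPADD
cycle 3: I3→ALU
cycle 4: I3 RO
cycle 5: I3 EX
cycle 7: I1 EX
cycle 8: I1 WR R7
cycle 9: I2 RO
cycle 10: I3 WR R5
cycle 12: I2 EX
cycle 13: I2 WR R3
cycle 14: I4→FPADD
cycle 15: I4 RO
cycle 18: I4 EX
cycle 19: I4 WR R3
cycle 20: I5→FPADD
cycle 21: I5 RO
cycle 24: I5 EX
cycle 25: I5 WR R7
cycle 26: I6→FPADD
cycle 27: I6 RO
cycle 30: I6 EX
cycle 31: I6 WR R3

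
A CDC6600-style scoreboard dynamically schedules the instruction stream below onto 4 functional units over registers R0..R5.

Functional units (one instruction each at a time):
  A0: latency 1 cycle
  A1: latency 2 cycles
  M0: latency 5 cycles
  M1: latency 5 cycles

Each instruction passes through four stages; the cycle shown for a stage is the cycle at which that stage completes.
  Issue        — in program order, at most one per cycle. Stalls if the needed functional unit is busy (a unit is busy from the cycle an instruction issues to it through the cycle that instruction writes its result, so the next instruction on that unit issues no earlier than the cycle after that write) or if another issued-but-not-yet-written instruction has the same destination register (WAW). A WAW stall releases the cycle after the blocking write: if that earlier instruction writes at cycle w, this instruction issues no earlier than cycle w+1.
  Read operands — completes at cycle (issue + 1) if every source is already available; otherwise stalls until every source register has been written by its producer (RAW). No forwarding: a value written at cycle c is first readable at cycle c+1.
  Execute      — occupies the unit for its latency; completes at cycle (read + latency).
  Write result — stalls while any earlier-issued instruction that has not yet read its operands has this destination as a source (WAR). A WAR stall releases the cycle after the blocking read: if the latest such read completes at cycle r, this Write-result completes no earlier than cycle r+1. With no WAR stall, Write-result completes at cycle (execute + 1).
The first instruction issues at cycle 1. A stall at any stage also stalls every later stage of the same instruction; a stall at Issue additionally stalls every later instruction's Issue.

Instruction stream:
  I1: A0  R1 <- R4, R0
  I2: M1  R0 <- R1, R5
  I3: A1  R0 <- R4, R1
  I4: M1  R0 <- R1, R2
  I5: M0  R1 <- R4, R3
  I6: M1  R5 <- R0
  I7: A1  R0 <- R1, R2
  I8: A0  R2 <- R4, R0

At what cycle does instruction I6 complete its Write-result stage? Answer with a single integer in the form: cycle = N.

I1 -> (1, 2, 3, 4)
I2 -> (2, 5, 10, 11)  // RAW R1: wait I1 write@4
I3 -> (12, 13, 15, 16)  // WAW R0: wait I2 write@11
I4 -> (17, 18, 23, 24)  // WAW R0: wait I3 write@16
I5 -> (18, 19, 24, 25)
I6 -> (25, 26, 31, 32)  // struct: M1 busy until I4 writes@24
I7 -> (26, 27, 29, 30)
I8 -> (27, 31, 32, 33)  // RAW R0: wait I7 write@30

cycle = 32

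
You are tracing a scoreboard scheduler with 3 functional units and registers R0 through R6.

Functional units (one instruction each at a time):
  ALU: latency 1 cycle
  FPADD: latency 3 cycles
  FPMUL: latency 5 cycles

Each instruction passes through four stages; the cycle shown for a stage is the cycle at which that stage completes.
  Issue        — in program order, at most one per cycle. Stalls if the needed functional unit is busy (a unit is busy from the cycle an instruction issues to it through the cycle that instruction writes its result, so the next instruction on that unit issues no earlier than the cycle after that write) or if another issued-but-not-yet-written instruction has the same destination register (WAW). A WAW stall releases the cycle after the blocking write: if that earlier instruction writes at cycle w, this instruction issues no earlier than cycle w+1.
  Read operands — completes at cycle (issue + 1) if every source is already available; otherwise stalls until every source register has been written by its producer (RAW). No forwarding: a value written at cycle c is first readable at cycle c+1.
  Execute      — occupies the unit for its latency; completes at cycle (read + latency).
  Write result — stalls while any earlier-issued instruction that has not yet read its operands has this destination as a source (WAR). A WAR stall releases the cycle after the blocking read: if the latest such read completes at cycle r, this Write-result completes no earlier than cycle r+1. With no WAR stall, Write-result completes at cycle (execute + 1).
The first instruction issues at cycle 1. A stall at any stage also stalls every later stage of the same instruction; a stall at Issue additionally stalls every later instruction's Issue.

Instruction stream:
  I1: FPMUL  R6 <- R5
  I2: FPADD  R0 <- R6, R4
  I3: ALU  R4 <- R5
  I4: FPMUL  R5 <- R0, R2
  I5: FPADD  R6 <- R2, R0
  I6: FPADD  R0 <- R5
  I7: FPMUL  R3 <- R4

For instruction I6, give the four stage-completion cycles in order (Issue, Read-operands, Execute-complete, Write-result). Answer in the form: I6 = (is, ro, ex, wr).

I6 = (20, 21, 24, 25)

1) issue 1, read 2, done 7, write 8
2) issue 2, read 9, done 12, write 13  <RAW R6: wait I1 write@8>
3) issue 3, read 4, done 5, write 10  <WAR R4: wait I2 read@9>
4) issue 9, read 14, done 19, write 20  <struct: FPMUL busy until I1 writes@8 / RAW R0: wait I2 write@13>
5) issue 14, read 15, done 18, write 19  <struct: FPADD busy until I2 writes@13>
6) issue 20, read 21, done 24, write 25  <struct: FPADD busy until I5 writes@19>
7) issue 21, read 22, done 27, write 28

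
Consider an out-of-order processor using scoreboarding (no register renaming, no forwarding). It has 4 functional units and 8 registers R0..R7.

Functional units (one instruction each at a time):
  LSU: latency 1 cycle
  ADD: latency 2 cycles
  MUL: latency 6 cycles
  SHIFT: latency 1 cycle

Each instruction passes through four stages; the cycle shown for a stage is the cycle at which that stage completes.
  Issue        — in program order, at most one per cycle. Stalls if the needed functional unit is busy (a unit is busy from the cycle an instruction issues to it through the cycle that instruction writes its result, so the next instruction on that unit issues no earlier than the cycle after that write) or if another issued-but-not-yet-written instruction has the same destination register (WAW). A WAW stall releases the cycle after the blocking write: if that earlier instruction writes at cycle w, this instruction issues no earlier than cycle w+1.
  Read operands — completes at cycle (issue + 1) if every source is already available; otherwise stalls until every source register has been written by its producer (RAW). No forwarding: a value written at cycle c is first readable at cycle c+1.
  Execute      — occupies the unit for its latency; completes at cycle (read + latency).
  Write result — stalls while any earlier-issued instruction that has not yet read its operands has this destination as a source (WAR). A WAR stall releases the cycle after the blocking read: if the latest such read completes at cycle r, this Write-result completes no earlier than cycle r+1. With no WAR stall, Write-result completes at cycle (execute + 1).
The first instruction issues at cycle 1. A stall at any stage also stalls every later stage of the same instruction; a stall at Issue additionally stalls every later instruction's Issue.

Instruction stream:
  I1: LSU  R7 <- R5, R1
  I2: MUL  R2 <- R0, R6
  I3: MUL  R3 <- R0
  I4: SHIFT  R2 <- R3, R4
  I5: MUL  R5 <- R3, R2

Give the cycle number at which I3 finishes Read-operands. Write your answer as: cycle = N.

cycle = 12

c1: I1 dispatched to LSU
c2: I1 operands ready · I2 dispatched to MUL
c3: I1 complete · I2 operands ready
c4: R7←I1
c9: I2 complete
c10: R2←I2
c11: I3 dispatched to MUL
c12: I3 operands ready · I4 dispatched to SHIFT
c18: I3 complete
c19: R3←I3
c20: I4 operands ready · I5 dispatched to MUL
c21: I4 complete
c22: R2←I4
c23: I5 operands ready
c29: I5 complete
c30: R5←I5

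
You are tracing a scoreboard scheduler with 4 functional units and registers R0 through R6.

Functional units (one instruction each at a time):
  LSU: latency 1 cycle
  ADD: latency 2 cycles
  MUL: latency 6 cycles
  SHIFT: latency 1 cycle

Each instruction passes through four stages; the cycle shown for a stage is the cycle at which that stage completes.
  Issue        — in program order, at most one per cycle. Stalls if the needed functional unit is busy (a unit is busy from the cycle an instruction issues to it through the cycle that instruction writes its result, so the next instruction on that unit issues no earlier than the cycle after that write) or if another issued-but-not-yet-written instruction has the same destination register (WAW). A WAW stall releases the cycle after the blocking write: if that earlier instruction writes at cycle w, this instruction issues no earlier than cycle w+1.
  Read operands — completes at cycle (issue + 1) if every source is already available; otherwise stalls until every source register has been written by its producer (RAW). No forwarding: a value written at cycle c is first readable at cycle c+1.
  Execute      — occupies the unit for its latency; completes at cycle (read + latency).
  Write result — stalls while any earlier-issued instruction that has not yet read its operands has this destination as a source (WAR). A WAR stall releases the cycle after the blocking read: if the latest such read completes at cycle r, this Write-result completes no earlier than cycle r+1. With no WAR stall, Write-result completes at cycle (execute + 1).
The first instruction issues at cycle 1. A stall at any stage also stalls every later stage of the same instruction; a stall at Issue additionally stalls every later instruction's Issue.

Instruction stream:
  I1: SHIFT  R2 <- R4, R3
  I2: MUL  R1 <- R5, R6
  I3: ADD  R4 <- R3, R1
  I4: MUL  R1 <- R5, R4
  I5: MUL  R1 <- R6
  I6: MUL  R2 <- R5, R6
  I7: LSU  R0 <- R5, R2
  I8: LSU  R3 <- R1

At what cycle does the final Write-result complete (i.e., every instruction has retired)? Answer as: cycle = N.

cycle = 47

cycle 1: issue I1 (SHIFT)
cycle 2: I1 read-ops; issue I2 (MUL)
cycle 3: I1 finished on SHIFT; I2 read-ops; issue I3 (ADD)
cycle 4: I1→R2
cycle 9: I2 finished on MUL
cycle 10: I2→R1
cycle 11: I3 read-ops; issue I4 (MUL)
cycle 13: I3 finished on ADD
cycle 14: I3→R4
cycle 15: I4 read-ops
cycle 21: I4 finished on MUL
cycle 22: I4→R1
cycle 23: issue I5 (MUL)
cycle 24: I5 read-ops
cycle 30: I5 finished on MUL
cycle 31: I5→R1
cycle 32: issue I6 (MUL)
cycle 33: I6 read-ops; issue I7 (LSU)
cycle 39: I6 finished on MUL
cycle 40: I6→R2
cycle 41: I7 read-ops
cycle 42: I7 finished on LSU
cycle 43: I7→R0
cycle 44: issue I8 (LSU)
cycle 45: I8 read-ops
cycle 46: I8 finished on LSU
cycle 47: I8→R3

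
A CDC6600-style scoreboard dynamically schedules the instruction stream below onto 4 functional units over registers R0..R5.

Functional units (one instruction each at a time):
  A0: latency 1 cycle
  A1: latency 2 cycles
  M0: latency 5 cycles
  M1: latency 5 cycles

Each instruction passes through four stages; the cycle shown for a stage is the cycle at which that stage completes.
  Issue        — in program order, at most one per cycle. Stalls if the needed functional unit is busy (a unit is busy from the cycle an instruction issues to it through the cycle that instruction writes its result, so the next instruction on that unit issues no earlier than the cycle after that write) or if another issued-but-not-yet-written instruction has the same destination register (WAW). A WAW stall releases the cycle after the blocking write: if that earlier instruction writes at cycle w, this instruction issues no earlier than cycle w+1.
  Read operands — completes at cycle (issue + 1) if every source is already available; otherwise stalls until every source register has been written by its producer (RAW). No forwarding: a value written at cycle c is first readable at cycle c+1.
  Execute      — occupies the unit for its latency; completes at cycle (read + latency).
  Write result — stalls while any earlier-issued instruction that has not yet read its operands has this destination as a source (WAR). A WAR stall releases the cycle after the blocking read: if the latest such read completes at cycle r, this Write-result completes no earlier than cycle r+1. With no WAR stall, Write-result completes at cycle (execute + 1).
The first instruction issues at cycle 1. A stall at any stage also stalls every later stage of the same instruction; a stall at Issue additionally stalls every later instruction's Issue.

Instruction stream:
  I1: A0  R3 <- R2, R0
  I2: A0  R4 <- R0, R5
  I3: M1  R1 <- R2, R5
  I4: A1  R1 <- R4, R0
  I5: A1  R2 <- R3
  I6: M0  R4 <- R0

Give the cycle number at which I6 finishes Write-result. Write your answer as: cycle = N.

cycle = 27

c1: issue I1 (A0)
c2: I1 read-ops
c3: I1 finished on A0
c4: I1→R3
c5: issue I2 (A0)
c6: I2 read-ops | issue I3 (M1)
c7: I2 finished on A0 | I3 read-ops
c8: I2→R4
c12: I3 finished on M1
c13: I3→R1
c14: issue I4 (A1)
c15: I4 read-ops
c17: I4 finished on A1
c18: I4→R1
c19: issue I5 (A1)
c20: I5 read-ops | issue I6 (M0)
c21: I6 read-ops
c22: I5 finished on A1
c23: I5→R2
c26: I6 finished on M0
c27: I6→R4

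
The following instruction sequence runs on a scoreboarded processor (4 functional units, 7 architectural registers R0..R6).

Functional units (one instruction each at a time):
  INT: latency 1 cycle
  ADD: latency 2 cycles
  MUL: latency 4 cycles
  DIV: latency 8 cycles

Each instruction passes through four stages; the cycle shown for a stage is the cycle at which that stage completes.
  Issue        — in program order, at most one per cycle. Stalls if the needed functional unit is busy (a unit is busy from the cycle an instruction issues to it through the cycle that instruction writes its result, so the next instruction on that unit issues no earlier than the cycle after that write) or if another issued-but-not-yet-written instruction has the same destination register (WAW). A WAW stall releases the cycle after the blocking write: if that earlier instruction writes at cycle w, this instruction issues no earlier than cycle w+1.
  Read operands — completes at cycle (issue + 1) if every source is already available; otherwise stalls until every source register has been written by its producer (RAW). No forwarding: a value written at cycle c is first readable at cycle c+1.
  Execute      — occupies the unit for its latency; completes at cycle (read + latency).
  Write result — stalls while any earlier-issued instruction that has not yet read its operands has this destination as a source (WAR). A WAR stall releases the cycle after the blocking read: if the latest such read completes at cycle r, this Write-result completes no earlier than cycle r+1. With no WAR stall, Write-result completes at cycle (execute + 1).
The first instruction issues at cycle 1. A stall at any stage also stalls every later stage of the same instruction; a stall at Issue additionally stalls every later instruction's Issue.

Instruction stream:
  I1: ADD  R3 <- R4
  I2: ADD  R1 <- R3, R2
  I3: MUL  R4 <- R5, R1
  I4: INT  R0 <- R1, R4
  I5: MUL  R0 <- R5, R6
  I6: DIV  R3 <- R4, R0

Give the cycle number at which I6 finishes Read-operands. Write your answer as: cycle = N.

1) issue 1, read 2, done 4, write 5
2) issue 6, read 7, done 9, write 10  <struct: ADD busy until I1 writes@5>
3) issue 7, read 11, done 15, write 16  <RAW R1: wait I2 write@10>
4) issue 8, read 17, done 18, write 19  <RAW R4: wait I3 write@16>
5) issue 20, read 21, done 25, write 26  <WAW R0: wait I4 write@19>
6) issue 21, read 27, done 35, write 36  <RAW R0: wait I5 write@26>

cycle = 27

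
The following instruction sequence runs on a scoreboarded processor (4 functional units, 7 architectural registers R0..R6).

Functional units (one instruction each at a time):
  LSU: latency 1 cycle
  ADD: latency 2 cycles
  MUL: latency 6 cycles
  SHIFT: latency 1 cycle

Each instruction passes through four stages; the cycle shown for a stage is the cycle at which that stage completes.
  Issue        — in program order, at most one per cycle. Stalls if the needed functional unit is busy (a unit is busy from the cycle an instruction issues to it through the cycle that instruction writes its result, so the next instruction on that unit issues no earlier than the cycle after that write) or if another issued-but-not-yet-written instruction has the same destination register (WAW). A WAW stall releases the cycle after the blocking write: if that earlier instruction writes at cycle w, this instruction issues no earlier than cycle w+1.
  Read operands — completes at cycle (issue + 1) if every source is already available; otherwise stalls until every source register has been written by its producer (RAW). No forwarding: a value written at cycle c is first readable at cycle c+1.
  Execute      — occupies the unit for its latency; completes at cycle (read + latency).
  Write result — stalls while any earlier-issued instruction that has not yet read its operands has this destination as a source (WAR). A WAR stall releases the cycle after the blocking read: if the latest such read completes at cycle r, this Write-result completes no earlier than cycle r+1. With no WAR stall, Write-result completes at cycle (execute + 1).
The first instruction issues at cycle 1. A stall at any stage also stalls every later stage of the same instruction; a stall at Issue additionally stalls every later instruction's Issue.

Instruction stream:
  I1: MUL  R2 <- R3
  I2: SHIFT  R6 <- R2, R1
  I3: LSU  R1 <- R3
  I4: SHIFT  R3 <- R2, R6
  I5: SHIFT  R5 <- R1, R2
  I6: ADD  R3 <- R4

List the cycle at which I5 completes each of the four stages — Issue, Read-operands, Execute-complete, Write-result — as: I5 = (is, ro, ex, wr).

I5 = (17, 18, 19, 20)

[I1] 1/2/8/9
[I2] 2/10/11/12  (RAW R2: wait I1 write@9)
[I3] 3/4/5/11  (WAR R1: wait I2 read@10)
[I4] 13/14/15/16  (struct: SHIFT busy until I2 writes@12)
[I5] 17/18/19/20  (struct: SHIFT busy until I4 writes@16)
[I6] 18/19/21/22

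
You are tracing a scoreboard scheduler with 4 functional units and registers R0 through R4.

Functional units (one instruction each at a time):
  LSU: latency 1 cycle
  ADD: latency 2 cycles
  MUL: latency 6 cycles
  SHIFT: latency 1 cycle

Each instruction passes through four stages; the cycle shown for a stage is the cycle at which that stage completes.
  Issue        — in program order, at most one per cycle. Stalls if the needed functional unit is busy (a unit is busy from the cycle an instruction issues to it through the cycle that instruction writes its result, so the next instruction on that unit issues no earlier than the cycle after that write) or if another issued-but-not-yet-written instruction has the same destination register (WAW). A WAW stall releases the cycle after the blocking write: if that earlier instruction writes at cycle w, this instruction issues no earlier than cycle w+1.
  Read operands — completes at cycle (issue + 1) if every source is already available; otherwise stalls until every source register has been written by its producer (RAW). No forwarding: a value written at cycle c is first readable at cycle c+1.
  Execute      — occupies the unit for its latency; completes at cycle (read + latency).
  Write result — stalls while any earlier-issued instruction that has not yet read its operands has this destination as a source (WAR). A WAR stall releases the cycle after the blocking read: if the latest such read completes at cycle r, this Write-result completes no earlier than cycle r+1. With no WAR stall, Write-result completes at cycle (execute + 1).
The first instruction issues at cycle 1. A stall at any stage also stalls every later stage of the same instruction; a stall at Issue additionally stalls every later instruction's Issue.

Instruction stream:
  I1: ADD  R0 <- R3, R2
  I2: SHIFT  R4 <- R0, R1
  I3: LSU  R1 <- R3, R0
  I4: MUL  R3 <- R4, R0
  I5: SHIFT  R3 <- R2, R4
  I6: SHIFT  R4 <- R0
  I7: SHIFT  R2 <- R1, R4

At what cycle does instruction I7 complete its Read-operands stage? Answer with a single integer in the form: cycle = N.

cycle = 26

I1  is:1  ro:2  ex:4  wr:5
I2  is:2  ro:6  ex:7  wr:8  — RAW R0: wait I1 write@5
I3  is:3  ro:6  ex:7  wr:8  — RAW R0: wait I1 write@5
I4  is:4  ro:9  ex:15  wr:16  — RAW R4: wait I2 write@8
I5  is:17  ro:18  ex:19  wr:20  — WAW R3: wait I4 write@16
I6  is:21  ro:22  ex:23  wr:24  — struct: SHIFT busy until I5 writes@20
I7  is:25  ro:26  ex:27  wr:28  — struct: SHIFT busy until I6 writes@24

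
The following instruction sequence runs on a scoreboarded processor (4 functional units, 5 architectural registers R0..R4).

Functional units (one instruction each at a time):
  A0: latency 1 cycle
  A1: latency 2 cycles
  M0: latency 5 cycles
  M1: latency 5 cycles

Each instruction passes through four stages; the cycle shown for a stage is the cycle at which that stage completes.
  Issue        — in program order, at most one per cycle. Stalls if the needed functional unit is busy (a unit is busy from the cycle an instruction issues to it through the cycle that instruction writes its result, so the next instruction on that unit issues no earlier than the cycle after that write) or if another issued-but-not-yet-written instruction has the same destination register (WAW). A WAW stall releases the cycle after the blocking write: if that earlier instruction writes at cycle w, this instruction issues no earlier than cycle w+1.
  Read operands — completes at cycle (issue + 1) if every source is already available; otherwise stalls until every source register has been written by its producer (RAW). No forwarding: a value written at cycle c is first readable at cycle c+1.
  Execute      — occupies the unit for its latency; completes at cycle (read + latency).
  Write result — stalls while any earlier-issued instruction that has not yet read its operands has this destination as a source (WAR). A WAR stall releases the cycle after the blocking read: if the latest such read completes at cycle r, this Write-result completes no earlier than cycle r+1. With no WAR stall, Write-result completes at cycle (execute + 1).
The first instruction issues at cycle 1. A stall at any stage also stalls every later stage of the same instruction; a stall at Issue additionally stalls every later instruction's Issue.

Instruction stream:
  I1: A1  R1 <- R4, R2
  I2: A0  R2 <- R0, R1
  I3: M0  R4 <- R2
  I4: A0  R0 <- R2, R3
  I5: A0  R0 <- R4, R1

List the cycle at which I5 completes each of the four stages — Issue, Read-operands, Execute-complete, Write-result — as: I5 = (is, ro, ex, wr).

[I1] 1/2/4/5
[I2] 2/6/7/8  (RAW R1: wait I1 write@5)
[I3] 3/9/14/15  (RAW R2: wait I2 write@8)
[I4] 9/10/11/12  (struct: A0 busy until I2 writes@8)
[I5] 13/16/17/18  (struct: A0 busy until I4 writes@12; RAW R4: wait I3 write@15)

I5 = (13, 16, 17, 18)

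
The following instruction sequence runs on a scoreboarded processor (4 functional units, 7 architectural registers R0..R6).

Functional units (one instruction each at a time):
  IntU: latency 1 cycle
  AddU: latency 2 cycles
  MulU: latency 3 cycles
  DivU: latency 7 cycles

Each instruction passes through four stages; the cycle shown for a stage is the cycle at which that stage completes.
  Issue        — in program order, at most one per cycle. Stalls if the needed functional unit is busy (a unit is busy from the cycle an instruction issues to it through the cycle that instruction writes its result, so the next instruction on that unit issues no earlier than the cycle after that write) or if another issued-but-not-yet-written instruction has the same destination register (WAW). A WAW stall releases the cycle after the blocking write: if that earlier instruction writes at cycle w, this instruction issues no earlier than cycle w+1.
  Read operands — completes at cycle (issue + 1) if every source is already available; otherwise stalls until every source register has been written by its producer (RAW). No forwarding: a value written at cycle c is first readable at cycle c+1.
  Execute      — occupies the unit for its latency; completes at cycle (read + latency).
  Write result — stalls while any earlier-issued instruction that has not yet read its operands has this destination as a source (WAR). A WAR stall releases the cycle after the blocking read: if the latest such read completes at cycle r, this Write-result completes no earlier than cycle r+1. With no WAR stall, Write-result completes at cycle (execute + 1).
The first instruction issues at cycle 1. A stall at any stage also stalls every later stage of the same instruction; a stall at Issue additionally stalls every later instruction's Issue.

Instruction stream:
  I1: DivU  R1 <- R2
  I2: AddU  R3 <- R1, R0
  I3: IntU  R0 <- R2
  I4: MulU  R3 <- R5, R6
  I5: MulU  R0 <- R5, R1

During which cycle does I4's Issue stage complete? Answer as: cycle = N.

cycle = 15

[1] I1 issues→DivU
[2] I1 reads; I2 issues→AddU
[3] I3 issues→IntU
[4] I3 reads
[5] I3 exec-done
[9] I1 exec-done
[10] I1 writes R1
[11] I2 reads
[12] I3 writes R0
[13] I2 exec-done
[14] I2 writes R3
[15] I4 issues→MulU
[16] I4 reads
[19] I4 exec-done
[20] I4 writes R3
[21] I5 issues→MulU
[22] I5 reads
[25] I5 exec-done
[26] I5 writes R0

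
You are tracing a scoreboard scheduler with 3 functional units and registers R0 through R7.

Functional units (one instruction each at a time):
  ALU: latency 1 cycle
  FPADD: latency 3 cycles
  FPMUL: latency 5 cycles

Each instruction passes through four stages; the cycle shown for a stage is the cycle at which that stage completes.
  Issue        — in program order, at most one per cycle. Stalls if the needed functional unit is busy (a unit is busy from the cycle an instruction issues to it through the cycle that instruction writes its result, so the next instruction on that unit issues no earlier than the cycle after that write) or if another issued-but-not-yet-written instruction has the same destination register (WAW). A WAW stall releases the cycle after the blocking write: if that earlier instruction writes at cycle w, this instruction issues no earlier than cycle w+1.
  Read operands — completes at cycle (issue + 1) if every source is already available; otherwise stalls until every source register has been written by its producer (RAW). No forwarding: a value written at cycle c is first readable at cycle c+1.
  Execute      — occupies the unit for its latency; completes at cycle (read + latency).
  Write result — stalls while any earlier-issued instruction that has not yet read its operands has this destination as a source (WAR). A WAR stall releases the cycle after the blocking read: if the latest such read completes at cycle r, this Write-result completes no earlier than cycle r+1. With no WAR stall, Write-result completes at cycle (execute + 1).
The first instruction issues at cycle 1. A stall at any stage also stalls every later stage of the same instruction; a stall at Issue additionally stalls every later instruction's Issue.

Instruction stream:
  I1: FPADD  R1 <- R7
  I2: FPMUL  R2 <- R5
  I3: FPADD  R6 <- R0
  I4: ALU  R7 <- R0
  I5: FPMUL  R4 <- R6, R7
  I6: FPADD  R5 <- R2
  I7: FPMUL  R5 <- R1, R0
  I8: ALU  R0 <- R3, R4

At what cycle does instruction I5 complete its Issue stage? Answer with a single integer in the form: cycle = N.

cycle = 10

[I1] 1/2/5/6
[I2] 2/3/8/9
[I3] 7/8/11/12  (struct: FPADD busy until I1 writes@6)
[I4] 8/9/10/11
[I5] 10/13/18/19  (struct: FPMUL busy until I2 writes@9; RAW R6: wait I3 write@12)
[I6] 13/14/17/18  (struct: FPADD busy until I3 writes@12)
[I7] 20/21/26/27  (struct: FPMUL busy until I5 writes@19)
[I8] 21/22/23/24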